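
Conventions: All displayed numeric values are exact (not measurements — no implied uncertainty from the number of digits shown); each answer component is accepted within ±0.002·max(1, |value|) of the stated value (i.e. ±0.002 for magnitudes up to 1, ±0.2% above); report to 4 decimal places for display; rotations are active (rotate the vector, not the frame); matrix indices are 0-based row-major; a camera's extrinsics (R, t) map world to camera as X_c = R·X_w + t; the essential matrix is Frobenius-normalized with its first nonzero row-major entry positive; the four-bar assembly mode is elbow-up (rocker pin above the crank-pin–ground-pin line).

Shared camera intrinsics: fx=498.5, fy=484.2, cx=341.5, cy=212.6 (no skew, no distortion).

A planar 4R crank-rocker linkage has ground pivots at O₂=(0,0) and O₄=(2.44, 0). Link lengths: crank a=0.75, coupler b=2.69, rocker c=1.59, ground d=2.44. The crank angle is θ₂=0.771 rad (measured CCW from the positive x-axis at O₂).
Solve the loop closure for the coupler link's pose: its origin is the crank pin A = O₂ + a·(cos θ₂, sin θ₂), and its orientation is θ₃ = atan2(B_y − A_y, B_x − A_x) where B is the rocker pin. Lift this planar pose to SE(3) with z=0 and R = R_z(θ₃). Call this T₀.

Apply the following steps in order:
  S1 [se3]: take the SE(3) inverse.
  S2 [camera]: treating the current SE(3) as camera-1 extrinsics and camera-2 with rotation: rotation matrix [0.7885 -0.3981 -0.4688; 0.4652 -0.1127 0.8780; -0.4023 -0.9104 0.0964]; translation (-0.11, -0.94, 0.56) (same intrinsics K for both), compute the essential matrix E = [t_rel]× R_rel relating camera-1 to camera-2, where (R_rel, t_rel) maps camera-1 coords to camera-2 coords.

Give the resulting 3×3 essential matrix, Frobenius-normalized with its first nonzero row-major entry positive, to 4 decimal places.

matrix = [0.5282 0.4581 0.0405; -0.0050 0.1486 0.0477; 0.4518 -0.4739 -0.2375]

source (fourbar_fk): coupler pose = R=[0.9366 -0.3504 0.0000; 0.3504 0.9366 0.0000; 0.0000 0.0000 1.0000], t=(0.5379, 0.5226, 0.0000)
after S1 (invert_se3): R=[0.9366 0.3504 0.0000; -0.3504 0.9366 0.0000; 0.0000 0.0000 1.0000], t=(-0.6869, -0.3010, 0.0000)
after S2 (essential): [0.5282 0.4581 0.0405; -0.0050 0.1486 0.0477; 0.4518 -0.4739 -0.2375]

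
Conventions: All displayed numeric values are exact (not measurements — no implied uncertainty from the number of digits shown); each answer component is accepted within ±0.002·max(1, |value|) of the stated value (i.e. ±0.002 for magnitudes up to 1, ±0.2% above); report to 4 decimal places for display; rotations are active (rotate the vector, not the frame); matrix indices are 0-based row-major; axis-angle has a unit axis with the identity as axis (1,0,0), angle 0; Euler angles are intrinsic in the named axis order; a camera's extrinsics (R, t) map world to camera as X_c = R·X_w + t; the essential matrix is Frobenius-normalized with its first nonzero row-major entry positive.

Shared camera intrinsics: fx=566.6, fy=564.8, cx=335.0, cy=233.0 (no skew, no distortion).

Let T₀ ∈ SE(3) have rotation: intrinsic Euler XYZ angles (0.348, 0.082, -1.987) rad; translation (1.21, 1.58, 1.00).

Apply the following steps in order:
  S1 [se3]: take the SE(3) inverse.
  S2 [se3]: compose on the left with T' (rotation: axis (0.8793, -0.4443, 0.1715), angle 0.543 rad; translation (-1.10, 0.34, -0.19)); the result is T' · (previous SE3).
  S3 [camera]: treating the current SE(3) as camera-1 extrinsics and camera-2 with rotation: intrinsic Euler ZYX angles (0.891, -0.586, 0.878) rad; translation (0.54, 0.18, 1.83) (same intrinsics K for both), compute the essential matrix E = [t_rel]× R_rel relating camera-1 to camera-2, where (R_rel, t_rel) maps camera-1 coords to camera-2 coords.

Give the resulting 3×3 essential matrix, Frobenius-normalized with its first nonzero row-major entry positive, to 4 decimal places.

matrix = [0.0801 -0.6619 0.1999; 0.1963 0.2123 0.6445; -0.0053 0.1286 -0.0059]

after S1 (invert_se3): R=[-0.4029 -0.8711 -0.2808; 0.9116 -0.3545 -0.2083; 0.0819 -0.3399 0.9369], t=(2.1447, -0.3346, -0.4990)
after S2 (compose_se3): R=[-0.5388 -0.7207 -0.4362; 0.7552 -0.1837 -0.6293; 0.3734 -0.6685 0.6432], t=(1.1269, 0.3458, -0.2288)
after S3 (essential): [0.0801 -0.6619 0.1999; 0.1963 0.2123 0.6445; -0.0053 0.1286 -0.0059]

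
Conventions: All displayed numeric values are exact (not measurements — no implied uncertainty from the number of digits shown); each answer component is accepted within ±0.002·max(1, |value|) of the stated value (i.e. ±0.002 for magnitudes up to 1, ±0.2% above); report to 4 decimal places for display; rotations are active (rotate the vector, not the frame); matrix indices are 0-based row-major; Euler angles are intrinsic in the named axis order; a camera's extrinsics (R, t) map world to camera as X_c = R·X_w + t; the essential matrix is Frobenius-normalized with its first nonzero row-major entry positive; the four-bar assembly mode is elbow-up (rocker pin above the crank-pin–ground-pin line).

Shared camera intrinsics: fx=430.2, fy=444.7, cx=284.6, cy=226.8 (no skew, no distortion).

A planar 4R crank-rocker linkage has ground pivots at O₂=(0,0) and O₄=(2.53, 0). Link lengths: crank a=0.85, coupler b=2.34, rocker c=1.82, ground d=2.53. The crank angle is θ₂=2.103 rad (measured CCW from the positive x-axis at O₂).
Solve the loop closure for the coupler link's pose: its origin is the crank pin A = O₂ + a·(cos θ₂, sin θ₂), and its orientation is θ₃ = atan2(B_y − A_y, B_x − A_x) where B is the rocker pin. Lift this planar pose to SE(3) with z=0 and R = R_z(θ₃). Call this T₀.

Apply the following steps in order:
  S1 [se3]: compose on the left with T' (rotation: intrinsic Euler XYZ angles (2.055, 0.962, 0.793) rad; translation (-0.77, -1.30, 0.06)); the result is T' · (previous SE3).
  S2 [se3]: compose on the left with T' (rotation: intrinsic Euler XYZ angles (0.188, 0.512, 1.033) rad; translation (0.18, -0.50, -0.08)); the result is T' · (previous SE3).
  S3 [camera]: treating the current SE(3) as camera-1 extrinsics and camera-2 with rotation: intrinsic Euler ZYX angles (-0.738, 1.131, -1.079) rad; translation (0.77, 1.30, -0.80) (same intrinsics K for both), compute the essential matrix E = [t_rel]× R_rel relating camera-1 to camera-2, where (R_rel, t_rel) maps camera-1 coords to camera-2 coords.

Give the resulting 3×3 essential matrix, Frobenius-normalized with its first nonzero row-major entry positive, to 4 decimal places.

matrix = [0.2159 -0.1203 0.3471; 0.4472 -0.1663 0.3263; 0.4813 0.0010 -0.5027]

source (fourbar_fk): coupler pose = R=[0.9228 -0.3852 0.0000; 0.3852 0.9228 0.0000; 0.0000 0.0000 1.0000], t=(-0.4313, 0.7324, 0.0000)
after S1 (compose_se3): R=[0.2134 -0.5306 0.8203; -0.1610 -0.8473 -0.5061; 0.9636 -0.0241 -0.2662], t=(-1.2415, -1.9948, -0.0719)
after S2 (compose_se3): R=[0.6879 0.3856 0.6149; -0.0353 -0.8284 0.5591; 0.7249 -0.4063 -0.5562], t=(1.0839, -2.4409, -1.0503)
after S3 (essential): [0.2159 -0.1203 0.3471; 0.4472 -0.1663 0.3263; 0.4813 0.0010 -0.5027]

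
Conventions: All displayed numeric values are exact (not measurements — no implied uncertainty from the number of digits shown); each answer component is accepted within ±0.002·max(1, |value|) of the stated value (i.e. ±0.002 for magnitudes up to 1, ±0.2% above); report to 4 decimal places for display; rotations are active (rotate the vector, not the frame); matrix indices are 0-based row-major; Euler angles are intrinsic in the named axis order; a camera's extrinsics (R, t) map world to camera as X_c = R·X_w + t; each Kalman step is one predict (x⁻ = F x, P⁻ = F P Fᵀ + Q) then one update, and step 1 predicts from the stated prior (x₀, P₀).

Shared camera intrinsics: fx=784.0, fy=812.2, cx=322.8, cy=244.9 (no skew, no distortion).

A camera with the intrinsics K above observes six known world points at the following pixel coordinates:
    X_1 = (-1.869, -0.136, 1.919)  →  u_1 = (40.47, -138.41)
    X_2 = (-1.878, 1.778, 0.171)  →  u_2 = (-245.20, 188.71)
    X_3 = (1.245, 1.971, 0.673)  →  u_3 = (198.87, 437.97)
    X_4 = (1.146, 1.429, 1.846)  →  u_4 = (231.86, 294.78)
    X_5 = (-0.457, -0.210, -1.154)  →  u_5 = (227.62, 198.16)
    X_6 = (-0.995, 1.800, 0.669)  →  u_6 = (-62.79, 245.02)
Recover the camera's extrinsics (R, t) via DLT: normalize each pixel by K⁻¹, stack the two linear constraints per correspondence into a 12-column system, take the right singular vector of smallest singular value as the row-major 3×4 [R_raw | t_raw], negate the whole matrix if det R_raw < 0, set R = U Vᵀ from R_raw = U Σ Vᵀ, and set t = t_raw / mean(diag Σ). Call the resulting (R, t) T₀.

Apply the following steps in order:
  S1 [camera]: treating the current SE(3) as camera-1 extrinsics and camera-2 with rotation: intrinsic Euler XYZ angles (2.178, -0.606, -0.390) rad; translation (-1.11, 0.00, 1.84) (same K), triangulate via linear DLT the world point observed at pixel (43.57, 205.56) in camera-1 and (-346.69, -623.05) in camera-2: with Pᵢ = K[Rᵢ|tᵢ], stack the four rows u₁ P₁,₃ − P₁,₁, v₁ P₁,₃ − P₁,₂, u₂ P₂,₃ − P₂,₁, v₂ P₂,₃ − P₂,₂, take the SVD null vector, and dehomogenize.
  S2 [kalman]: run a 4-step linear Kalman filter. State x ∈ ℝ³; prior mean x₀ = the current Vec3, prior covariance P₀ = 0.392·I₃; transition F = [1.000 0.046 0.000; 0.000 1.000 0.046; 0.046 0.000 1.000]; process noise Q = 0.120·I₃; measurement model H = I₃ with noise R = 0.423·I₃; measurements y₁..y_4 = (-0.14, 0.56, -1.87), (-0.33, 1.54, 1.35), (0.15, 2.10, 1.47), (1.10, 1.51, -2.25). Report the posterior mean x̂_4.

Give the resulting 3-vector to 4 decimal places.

source (pnp_recover): camera pose = R=[0.7056 -0.6956 -0.1351; 0.5693 0.6700 -0.4765; 0.4220 0.2594 0.8687], t=(-0.3401, -0.3200, 4.2205)
after S1 (triangulate): (-0.4692, 1.8342, 1.9787)
after S2 (kf_track): (0.4469, 1.6175, -0.3807)

result = (0.4469, 1.6175, -0.3807)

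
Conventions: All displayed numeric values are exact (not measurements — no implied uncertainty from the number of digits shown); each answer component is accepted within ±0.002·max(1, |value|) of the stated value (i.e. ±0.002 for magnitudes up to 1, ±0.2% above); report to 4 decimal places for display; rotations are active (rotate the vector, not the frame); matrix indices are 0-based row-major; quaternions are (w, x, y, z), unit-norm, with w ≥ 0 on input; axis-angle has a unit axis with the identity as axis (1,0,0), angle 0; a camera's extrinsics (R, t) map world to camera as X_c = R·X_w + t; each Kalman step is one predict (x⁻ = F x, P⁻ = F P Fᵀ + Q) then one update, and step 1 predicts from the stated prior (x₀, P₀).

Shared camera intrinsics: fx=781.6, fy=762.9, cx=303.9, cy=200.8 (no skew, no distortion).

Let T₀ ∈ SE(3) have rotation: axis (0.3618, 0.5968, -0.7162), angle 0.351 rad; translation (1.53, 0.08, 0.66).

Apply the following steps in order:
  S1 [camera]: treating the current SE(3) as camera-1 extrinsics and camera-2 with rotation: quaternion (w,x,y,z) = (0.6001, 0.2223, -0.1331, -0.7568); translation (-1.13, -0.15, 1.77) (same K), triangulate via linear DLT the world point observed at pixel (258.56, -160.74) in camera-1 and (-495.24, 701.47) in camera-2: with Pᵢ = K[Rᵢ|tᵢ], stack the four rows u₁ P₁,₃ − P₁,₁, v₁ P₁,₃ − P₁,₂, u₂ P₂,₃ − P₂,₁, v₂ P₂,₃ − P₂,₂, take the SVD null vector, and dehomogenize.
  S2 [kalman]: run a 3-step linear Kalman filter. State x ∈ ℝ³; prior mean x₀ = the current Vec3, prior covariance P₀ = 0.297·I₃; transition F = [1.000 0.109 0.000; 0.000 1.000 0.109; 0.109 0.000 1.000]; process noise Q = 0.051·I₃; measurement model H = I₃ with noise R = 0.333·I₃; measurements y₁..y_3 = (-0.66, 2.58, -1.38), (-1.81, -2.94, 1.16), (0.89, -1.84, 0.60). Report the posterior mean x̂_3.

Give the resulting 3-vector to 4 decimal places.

result = (-0.6824, -1.0322, 0.3044)

after S1 (triangulate): (-1.6409, -1.3401, 1.3021)
after S2 (kf_track): (-0.6824, -1.0322, 0.3044)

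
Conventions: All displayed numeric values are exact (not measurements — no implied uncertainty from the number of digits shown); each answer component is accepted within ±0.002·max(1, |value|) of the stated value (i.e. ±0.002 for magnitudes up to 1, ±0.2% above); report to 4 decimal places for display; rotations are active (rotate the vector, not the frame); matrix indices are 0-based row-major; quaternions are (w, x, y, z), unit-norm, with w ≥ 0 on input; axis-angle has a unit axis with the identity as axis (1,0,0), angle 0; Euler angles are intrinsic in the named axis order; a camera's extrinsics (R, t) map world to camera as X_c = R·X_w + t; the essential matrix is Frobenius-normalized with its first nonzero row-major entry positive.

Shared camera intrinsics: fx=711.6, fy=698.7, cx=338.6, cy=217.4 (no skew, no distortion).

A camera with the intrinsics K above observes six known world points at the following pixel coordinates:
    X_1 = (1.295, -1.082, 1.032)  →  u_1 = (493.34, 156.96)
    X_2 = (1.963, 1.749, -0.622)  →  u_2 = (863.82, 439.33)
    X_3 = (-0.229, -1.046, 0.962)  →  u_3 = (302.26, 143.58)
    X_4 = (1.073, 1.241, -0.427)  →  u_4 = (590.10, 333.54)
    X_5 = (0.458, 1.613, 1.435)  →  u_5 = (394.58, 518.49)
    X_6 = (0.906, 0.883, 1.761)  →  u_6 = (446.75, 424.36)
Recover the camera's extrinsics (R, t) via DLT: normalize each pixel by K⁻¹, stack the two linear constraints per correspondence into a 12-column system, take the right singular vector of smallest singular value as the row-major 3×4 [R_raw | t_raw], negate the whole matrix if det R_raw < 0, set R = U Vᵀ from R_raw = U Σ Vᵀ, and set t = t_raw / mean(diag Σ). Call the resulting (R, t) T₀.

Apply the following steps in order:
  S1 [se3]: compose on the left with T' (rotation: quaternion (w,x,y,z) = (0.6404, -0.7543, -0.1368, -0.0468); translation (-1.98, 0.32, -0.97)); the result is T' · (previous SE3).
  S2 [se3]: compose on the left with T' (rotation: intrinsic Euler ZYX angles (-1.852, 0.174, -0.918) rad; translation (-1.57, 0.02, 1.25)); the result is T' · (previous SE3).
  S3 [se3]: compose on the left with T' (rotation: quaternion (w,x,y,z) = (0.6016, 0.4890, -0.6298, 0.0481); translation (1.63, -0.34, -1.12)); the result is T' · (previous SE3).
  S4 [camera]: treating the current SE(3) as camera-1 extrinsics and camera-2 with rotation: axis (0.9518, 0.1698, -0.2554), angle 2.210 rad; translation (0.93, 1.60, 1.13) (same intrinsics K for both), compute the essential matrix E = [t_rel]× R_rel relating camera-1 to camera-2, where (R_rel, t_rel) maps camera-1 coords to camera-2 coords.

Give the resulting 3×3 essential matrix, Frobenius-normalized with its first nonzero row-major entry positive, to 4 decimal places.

matrix = [0.3293 -0.4594 0.3189; -0.4190 0.1572 0.2164; 0.2883 0.1217 -0.4835]

source (pnp_recover): camera pose = R=[0.9971 -0.0093 -0.0757; 0.0521 0.8078 0.5871; 0.0557 -0.5894 0.8060], t=(0.0100, -0.2900, 4.1296)
after S1 (compose_se3): R=[0.9635 0.2679 -0.0004; 0.1931 -0.6933 0.6943; 0.1857 -0.6690 -0.7197], t=(-2.4797, 4.4053, -1.4153)
after S2 (compose_se3): R=[-0.0070 -0.9953 -0.0964; -0.9784 -0.0131 0.2065; -0.2068 0.0958 -0.9737], t=(0.8078, 2.6608, -2.6141)
after S3 (compose_se3): R=[0.8048 -0.2604 0.5334; -0.3679 0.4865 0.7925; -0.4658 -0.8340 0.2957], t=(1.8583, 2.2816, 1.6442)
after S4 (essential): [0.3293 -0.4594 0.3189; -0.4190 0.1572 0.2164; 0.2883 0.1217 -0.4835]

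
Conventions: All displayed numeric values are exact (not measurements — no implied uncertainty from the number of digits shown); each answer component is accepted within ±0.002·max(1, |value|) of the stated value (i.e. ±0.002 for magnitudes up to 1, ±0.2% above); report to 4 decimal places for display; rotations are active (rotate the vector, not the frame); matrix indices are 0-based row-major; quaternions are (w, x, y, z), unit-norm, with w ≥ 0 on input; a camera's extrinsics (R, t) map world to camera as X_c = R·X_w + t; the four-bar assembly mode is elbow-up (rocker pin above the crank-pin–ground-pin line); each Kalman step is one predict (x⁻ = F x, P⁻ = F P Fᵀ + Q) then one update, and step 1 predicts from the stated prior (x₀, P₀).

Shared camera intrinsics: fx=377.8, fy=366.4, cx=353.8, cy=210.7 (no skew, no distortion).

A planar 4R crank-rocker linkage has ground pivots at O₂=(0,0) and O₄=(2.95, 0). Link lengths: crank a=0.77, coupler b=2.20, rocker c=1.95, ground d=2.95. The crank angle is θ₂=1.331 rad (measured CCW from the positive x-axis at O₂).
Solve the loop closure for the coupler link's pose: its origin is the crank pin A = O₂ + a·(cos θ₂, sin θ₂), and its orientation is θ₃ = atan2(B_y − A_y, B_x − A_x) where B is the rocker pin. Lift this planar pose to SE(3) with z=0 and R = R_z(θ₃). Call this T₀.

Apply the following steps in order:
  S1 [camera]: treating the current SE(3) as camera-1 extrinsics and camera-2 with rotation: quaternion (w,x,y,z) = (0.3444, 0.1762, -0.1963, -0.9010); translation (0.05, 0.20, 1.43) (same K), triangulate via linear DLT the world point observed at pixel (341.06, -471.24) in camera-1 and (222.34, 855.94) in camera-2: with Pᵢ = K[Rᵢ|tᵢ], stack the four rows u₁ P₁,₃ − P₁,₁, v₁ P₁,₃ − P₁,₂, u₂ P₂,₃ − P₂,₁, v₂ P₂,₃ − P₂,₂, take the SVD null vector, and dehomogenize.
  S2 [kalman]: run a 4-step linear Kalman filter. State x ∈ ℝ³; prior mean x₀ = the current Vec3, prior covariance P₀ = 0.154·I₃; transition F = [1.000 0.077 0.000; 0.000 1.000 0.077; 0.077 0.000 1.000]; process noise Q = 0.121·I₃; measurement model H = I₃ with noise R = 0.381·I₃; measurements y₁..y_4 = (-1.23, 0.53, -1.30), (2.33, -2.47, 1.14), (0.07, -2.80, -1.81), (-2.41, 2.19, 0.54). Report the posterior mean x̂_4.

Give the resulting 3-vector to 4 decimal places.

result = (-1.0253, -0.2874, -0.0552)

source (fourbar_fk): coupler pose = R=[0.8856 -0.4645 0.0000; 0.4645 0.8856 0.0000; 0.0000 0.0000 1.0000], t=(0.1829, 0.7480, 0.0000)
after S1 (triangulate): (-1.2400, -1.9113, 0.8170)
after S2 (kf_track): (-1.0253, -0.2874, -0.0552)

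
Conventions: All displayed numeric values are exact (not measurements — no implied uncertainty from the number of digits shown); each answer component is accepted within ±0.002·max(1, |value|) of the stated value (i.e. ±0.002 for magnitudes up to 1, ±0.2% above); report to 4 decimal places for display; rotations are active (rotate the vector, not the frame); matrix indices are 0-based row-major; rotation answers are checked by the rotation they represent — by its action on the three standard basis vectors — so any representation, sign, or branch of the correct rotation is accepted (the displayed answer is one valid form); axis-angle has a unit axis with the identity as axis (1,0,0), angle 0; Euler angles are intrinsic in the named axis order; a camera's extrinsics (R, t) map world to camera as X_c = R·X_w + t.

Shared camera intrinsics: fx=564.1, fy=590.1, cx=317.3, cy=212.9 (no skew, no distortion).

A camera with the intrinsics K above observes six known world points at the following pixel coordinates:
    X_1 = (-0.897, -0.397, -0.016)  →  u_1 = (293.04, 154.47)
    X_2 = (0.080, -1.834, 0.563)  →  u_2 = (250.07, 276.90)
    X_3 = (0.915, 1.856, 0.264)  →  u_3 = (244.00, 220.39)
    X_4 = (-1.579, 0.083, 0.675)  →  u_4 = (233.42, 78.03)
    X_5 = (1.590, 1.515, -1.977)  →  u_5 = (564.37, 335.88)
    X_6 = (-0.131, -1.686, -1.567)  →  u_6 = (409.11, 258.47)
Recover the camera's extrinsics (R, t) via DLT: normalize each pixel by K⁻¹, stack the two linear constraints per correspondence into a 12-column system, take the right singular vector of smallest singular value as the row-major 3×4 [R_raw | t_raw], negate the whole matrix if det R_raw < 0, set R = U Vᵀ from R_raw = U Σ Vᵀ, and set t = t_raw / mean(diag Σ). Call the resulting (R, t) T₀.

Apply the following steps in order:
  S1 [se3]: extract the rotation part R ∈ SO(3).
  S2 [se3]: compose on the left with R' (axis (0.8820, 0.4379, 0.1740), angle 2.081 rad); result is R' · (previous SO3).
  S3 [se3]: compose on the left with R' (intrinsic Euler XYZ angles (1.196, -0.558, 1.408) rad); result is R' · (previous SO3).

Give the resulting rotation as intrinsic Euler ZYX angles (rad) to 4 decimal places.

rotation (euler_zyx) = (-2.2682, -0.4434, -2.2626)

source (pnp_recover): camera pose = R=[0.0030 0.0267 -0.9996; 0.9095 -0.4157 -0.0084; -0.4158 -0.9091 -0.0256], t=(-0.2899, -0.0100, 5.9394)
after S1 (rot_of_se3): [0.0030 0.0267 -0.9996; 0.9095 -0.4157 -0.0084; -0.4158 -0.9091 -0.0256]
after S2 (compose_so3): [0.1329 -0.7130 -0.6885; 0.0905 0.7004 -0.7080; 0.9870 0.0317 0.1576]
after S3 (compose_so3): [-0.5801 -0.7012 0.4145; -0.6924 0.1564 -0.7044; 0.4290 -0.6956 -0.5762]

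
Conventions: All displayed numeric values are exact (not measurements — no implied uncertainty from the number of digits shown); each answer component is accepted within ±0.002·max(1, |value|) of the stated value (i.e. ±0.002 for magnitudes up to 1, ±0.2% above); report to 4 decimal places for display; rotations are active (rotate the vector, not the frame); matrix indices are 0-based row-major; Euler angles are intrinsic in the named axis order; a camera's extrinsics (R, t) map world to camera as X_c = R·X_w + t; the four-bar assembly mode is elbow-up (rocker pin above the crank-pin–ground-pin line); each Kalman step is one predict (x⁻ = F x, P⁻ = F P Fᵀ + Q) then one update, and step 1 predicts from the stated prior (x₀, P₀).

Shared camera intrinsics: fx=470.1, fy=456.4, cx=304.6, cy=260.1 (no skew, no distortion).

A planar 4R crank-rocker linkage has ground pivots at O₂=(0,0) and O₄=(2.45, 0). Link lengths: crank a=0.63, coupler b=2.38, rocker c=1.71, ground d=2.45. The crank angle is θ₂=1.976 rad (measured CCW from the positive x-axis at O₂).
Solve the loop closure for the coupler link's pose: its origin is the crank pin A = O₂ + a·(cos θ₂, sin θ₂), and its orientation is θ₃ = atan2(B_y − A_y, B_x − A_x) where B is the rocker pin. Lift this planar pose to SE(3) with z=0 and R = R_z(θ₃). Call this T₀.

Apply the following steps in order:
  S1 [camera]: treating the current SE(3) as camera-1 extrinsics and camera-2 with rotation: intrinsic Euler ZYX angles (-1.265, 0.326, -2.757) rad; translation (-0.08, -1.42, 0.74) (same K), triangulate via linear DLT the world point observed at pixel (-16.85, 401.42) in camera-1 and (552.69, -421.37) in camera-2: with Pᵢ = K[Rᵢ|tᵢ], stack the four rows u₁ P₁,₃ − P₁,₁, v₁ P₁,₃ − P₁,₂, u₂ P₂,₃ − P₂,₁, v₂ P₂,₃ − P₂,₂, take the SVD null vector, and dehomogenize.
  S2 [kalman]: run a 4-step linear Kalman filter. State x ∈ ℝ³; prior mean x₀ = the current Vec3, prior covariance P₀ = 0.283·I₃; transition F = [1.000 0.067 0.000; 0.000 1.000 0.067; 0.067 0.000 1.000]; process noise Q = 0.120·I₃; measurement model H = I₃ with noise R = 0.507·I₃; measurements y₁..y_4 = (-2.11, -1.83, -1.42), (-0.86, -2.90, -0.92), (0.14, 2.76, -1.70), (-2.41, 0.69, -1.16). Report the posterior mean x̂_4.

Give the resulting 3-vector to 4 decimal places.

source (fourbar_fk): coupler pose = R=[0.8999 -0.4361 0.0000; 0.4361 0.8999 0.0000; 0.0000 0.0000 1.0000], t=(-0.2483, 0.5790, 0.0000)
after S1 (triangulate): (-0.1486, -0.4857, 0.2490)
after S2 (kf_track): (-1.2945, 0.1482, -1.1482)

result = (-1.2945, 0.1482, -1.1482)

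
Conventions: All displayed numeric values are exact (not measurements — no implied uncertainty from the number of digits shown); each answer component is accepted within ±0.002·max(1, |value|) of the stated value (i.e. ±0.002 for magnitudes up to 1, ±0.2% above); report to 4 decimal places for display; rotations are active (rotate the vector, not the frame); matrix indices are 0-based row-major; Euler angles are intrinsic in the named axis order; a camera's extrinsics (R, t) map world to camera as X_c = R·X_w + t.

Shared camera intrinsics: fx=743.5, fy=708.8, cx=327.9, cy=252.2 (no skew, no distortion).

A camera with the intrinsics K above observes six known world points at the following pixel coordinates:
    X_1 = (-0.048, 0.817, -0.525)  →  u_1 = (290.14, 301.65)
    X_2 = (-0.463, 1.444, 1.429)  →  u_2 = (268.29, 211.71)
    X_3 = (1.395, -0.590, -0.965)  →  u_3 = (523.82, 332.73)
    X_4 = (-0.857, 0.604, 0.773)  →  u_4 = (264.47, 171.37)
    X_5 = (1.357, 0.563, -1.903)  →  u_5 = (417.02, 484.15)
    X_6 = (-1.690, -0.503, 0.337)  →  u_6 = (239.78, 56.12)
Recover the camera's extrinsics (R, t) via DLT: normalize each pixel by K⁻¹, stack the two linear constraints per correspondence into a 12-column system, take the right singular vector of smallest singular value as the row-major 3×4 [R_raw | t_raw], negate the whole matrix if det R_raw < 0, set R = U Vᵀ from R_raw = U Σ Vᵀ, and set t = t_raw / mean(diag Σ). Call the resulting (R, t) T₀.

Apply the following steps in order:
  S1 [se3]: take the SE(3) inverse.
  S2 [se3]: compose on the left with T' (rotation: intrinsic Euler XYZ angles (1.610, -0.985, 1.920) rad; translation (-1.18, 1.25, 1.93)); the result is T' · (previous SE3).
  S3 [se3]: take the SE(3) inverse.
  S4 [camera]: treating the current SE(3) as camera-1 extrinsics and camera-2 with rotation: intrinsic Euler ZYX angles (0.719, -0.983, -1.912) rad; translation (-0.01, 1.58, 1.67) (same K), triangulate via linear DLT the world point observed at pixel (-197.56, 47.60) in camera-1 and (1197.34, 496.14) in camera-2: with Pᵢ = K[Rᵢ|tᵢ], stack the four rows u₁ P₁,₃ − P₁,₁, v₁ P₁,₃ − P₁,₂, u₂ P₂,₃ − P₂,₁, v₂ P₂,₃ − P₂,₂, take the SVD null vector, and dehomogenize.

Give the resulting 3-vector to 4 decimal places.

result = (0.7844, 1.4435, -1.7868)

source (pnp_recover): camera pose = R=[0.8008 -0.5720 0.1777; 0.5594 0.6081 -0.5633; 0.2141 0.5505 0.8069], t=(0.2601, -0.3000, 6.6606)
after S1 (invert_se3): R=[0.8008 0.5594 0.2141; -0.5720 0.6081 0.5505; 0.1777 -0.5633 0.8069], t=(-1.4667, -3.3354, -5.5898)
after S2 (compose_se3): R=[-0.0024 0.0476 -0.9989; -0.3547 0.9339 0.0454; 0.9350 0.3545 0.0146], t=(5.4879, 1.3199, 1.6956)
after S3 (invert_se3): R=[-0.0024 -0.3547 0.9350; 0.0476 0.9339 0.3545; -0.9989 0.0454 0.0146], t=(-1.1038, -2.0951, 5.3969)
after S4 (triangulate): (0.7844, 1.4435, -1.7868)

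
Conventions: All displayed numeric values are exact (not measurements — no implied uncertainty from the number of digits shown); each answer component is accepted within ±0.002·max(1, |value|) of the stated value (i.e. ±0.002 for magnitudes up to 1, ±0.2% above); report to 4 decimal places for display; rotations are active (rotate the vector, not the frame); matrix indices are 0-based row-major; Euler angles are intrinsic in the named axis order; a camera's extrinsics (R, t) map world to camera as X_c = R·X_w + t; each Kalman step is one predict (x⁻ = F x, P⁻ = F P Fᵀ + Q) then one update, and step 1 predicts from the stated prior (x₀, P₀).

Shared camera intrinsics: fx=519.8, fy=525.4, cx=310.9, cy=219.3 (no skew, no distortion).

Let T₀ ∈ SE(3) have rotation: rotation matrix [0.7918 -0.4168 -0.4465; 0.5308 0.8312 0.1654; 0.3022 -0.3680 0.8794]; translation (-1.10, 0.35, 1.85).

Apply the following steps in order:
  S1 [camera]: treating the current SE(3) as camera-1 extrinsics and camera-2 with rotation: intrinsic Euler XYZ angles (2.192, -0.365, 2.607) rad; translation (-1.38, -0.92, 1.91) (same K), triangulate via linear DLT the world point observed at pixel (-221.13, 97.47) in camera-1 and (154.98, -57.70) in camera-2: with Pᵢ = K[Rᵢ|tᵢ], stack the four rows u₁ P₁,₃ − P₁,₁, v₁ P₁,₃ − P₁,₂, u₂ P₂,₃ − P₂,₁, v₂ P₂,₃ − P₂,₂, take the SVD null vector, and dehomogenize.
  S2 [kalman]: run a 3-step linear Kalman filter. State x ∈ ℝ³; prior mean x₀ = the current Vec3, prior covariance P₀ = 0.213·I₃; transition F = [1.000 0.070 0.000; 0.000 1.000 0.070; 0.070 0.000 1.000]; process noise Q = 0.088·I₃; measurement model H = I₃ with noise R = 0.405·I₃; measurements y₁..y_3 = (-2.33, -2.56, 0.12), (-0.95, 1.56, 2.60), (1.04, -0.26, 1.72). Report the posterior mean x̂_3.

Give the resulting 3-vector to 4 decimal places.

after S1 (triangulate): (-0.8279, -0.2713, -0.2143)
after S2 (kf_track): (-0.3763, -0.0759, 1.2026)

result = (-0.3763, -0.0759, 1.2026)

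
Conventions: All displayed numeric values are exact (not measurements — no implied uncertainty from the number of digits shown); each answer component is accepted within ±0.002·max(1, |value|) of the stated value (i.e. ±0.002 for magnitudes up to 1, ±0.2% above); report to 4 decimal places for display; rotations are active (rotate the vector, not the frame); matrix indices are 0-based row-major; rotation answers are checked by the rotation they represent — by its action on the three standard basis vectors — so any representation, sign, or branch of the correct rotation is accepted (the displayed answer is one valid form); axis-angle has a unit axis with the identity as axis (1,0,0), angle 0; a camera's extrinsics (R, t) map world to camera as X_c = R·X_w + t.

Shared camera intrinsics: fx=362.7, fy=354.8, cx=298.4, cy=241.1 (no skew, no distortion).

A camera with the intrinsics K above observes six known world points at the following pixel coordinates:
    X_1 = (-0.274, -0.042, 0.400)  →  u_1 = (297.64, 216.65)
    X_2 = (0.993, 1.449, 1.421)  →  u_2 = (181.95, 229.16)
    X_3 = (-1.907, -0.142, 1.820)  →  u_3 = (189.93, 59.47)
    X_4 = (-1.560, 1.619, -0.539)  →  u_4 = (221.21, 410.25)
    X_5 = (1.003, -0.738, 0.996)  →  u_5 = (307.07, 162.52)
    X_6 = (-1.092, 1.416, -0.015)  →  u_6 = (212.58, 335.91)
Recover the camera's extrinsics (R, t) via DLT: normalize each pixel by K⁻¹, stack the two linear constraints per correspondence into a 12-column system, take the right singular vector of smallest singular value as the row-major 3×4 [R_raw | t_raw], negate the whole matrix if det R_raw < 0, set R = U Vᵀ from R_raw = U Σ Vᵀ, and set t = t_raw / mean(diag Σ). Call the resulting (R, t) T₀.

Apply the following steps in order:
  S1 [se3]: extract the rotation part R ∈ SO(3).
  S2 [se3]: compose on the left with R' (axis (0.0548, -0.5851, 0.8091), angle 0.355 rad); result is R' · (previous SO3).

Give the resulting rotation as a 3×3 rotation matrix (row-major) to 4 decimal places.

source (pnp_recover): camera pose = R=[-0.0103 -0.7715 -0.6361; -0.0377 0.6360 -0.7708; 0.9992 0.0160 -0.0357], t=(0.2099, 0.0199, 4.7099)
after S1 (rot_of_se3): [-0.0103 -0.7715 -0.6361; -0.0377 0.6360 -0.7708; 0.9992 0.0160 -0.0357]
after S2 (compose_so3): [-0.1995 -0.9069 -0.3711; -0.0876 0.3937 -0.9150; 0.9760 -0.1500 -0.1580]

rotation (matrix) = ((-0.1995, -0.9069, -0.3711), (-0.0876, 0.3937, -0.9150), (0.9760, -0.1500, -0.1580))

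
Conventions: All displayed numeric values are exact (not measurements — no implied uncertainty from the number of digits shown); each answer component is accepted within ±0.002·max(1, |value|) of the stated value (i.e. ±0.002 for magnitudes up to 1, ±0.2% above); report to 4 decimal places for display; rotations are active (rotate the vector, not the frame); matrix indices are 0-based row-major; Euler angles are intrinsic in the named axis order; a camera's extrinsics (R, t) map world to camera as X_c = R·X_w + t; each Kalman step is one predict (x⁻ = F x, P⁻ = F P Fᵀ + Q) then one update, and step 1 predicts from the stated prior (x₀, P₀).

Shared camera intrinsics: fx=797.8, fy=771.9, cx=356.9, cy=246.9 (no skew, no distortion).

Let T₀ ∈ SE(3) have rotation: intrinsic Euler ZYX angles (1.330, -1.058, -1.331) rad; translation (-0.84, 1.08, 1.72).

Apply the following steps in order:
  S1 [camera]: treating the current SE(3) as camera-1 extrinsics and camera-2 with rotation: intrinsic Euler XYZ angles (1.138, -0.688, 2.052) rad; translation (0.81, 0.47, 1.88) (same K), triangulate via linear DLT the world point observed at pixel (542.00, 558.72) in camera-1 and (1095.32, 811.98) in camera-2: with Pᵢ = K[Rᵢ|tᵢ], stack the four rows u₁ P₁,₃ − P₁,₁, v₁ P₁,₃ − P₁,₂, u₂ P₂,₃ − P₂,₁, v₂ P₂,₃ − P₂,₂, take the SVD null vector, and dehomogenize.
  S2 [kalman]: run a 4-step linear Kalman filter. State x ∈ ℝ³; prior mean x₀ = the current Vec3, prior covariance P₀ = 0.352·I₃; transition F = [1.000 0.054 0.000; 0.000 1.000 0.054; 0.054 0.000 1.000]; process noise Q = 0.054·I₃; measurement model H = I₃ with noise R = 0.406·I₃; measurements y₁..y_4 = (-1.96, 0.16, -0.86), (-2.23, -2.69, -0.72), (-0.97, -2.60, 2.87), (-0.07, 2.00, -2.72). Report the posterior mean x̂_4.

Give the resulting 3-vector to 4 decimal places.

after S1 (triangulate): (0.2954, -0.4134, -1.2729)
after S2 (kf_track): (-0.9258, -0.4882, -0.6785)

result = (-0.9258, -0.4882, -0.6785)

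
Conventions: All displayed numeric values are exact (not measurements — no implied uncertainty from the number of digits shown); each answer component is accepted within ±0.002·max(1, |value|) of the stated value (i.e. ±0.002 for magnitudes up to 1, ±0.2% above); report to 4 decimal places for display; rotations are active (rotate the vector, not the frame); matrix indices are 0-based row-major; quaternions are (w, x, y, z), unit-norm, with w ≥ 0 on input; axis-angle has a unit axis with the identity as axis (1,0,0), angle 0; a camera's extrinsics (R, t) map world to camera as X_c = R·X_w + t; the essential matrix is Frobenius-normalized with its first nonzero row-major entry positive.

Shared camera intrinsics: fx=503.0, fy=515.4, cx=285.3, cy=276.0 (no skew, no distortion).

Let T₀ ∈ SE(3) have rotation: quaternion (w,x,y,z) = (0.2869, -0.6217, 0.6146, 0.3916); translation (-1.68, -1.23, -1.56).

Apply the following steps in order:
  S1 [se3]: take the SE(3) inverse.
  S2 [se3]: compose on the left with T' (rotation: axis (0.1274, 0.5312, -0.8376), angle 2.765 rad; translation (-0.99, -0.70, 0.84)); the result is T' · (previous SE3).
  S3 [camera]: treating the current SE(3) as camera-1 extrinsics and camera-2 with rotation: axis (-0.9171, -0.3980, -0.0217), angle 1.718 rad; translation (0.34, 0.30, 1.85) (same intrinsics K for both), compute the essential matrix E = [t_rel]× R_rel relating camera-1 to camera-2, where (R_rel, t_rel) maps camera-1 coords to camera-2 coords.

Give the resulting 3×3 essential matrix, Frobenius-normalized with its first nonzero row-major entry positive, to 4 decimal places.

after S1 (invert_se3): R=[-0.0623 -0.5395 -0.8397; -0.9890 -0.0798 0.1246; -0.1343 0.8382 -0.5286], t=(-2.0781, -1.5653, -0.0193)
after S2 (compose_se3): R=[-0.3765 0.4409 0.8148; 0.5137 -0.6325 0.5797; 0.7709 0.6368 0.0116], t=(0.1909, 0.2894, 2.9365)
after S3 (essential): [0.1731 0.5051 0.1202; 0.5117 -0.2749 -0.3470; 0.3600 0.3345 -0.0344]

matrix = [0.1731 0.5051 0.1202; 0.5117 -0.2749 -0.3470; 0.3600 0.3345 -0.0344]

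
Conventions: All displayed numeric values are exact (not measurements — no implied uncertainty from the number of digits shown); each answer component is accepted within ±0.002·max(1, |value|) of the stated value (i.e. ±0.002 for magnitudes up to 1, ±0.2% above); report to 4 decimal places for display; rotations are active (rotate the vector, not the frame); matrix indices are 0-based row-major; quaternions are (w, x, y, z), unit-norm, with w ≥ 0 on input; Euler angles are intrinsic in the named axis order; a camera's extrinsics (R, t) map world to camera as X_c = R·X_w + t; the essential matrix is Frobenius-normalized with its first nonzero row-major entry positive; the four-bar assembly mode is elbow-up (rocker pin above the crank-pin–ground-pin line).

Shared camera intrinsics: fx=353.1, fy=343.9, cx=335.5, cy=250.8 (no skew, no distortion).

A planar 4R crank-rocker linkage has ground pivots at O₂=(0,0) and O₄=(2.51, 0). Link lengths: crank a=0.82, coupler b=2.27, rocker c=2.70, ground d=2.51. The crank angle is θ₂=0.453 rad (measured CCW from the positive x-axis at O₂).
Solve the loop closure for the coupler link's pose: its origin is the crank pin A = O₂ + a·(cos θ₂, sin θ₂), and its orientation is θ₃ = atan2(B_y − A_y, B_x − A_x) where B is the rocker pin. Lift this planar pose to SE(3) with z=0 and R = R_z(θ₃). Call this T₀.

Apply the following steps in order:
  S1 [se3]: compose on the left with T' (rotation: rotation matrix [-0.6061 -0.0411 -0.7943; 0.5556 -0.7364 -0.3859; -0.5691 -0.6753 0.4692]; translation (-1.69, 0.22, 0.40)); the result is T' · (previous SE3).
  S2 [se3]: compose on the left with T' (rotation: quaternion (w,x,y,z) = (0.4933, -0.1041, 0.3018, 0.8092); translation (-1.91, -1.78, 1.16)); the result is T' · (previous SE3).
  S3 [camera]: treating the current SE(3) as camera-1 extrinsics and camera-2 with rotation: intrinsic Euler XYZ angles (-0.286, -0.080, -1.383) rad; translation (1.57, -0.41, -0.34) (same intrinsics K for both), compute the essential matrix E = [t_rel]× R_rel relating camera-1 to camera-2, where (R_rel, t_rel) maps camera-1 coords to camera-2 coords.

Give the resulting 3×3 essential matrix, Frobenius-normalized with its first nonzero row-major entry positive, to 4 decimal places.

matrix = [0.0253 -0.0781 -0.0981; 0.6752 -0.1101 0.1783; 0.0757 -0.4162 -0.5521]

source (fourbar_fk): coupler pose = R=[0.3319 -0.9433 0.0000; 0.9433 0.3319 0.0000; 0.0000 0.0000 1.0000], t=(0.7373, 0.3589, 0.0000)
after S1 (compose_se3): R=[-0.2399 0.5581 -0.7943; -0.5103 -0.7686 -0.3859; -0.8259 0.3127 0.4692], t=(-2.1516, 0.3654, -0.2619)
after S2 (compose_se3): R=[0.4506 0.4279 0.7835; -0.4956 0.8499 -0.1790; -0.7425 -0.3077 0.5950], t=(-1.2006, -3.6383, 2.0955)
after S3 (essential): [0.0253 -0.0781 -0.0981; 0.6752 -0.1101 0.1783; 0.0757 -0.4162 -0.5521]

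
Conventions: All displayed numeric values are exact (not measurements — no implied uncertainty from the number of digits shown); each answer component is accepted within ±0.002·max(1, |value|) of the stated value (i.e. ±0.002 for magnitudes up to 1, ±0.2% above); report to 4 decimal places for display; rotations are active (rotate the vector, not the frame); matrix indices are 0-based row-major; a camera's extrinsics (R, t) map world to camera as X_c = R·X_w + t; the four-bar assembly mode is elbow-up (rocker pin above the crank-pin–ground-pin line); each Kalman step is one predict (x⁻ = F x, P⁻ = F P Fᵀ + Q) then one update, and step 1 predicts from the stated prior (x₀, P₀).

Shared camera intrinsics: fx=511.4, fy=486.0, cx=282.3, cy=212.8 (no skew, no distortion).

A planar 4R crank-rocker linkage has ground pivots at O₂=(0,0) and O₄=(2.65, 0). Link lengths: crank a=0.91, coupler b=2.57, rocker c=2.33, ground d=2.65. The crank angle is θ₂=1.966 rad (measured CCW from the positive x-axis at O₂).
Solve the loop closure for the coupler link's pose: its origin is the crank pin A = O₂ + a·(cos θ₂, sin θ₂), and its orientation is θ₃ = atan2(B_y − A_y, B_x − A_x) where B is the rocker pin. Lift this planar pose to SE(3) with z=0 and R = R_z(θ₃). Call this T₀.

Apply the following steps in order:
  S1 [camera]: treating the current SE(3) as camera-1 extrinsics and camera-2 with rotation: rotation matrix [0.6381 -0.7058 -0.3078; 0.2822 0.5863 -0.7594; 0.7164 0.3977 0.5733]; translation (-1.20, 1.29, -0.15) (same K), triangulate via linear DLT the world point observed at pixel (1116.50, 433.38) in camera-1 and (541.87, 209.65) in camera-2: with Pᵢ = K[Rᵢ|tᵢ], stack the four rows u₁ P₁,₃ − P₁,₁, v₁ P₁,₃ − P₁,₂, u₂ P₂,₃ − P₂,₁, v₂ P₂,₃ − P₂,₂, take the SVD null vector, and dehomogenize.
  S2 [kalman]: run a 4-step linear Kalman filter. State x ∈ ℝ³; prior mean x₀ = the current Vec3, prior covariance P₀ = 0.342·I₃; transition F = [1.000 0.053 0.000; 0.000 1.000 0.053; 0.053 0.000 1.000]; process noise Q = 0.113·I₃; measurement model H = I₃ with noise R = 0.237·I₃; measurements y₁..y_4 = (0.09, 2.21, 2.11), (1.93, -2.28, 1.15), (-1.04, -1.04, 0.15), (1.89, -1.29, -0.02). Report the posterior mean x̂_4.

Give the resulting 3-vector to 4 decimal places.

result = (0.9587, -1.0489, 0.4225)

source (fourbar_fk): coupler pose = R=[0.8522 -0.5232 0.0000; 0.5232 0.8522 0.0000; 0.0000 0.0000 1.0000], t=(-0.3503, 0.8399, 0.0000)
after S1 (triangulate): (1.9359, -1.4946, 1.2760)
after S2 (kf_track): (0.9587, -1.0489, 0.4225)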